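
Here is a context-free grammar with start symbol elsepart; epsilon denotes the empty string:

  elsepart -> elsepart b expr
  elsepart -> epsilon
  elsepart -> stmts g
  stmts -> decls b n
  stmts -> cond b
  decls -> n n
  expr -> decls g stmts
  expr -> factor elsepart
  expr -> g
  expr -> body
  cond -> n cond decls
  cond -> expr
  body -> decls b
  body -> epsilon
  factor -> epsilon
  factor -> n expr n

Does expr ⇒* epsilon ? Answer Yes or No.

Yes

expr -> factor elsepart and each of factor, elsepart is nullable, so expr ⇒* epsilon.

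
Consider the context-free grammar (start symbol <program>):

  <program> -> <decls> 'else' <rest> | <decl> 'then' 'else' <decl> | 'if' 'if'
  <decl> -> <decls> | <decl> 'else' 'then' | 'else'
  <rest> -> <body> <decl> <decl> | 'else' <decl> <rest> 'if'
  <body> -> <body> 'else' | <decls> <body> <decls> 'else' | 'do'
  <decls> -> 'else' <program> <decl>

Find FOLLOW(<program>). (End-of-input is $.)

<program> is the start symbol, so $ ∈ FOLLOW(<program>).
In <decls> -> 'else' <program> <decl>: add FIRST(<decl>) = { 'else' }.
Union: FOLLOW(<program>) = { $, 'else' }.

{ $, 'else' }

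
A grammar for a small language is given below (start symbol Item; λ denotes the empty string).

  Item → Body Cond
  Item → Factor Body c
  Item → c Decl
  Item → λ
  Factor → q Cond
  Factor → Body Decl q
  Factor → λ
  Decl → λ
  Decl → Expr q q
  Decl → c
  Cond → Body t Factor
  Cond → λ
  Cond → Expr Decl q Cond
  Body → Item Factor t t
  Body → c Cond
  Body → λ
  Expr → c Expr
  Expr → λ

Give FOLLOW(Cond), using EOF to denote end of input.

{ EOF, c, q, t }

In Item → Body Cond: Cond is at the end, add FOLLOW(Item) = { EOF, c, q, t }.
In Factor → q Cond: Cond is at the end, add FOLLOW(Factor) = { EOF, c, q, t }.
In Cond → Expr Decl q Cond: Cond is at the end, add FOLLOW(Cond) = { EOF, c, q, t }.
In Body → c Cond: Cond is at the end, add FOLLOW(Body) = { EOF, c, q, t }.
Union: FOLLOW(Cond) = { EOF, c, q, t }.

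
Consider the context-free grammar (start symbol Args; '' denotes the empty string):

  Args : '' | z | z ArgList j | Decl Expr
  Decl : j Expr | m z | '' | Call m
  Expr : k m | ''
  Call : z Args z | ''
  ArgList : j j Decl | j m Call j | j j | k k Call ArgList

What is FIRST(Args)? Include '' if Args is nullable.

Args : '' contributes ''.
Args : z contributes {z}.
Args : z ArgList j contributes {z}.
From Args : Decl Expr: Decl, Expr nullable, take FIRST(Decl) ∪ FIRST(Expr) = { j, k, m, z }; also '' since the whole RHS is nullable.
Union: FIRST(Args) = { j, k, m, z, '' }.

{ j, k, m, z, '' }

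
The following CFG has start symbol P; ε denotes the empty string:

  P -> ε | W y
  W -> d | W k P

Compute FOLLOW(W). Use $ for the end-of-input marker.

In P -> W y: add FIRST(y) = { y }.
In W -> W k P: add FIRST(k P) = { k }.
Union: FOLLOW(W) = { k, y }.

{ k, y }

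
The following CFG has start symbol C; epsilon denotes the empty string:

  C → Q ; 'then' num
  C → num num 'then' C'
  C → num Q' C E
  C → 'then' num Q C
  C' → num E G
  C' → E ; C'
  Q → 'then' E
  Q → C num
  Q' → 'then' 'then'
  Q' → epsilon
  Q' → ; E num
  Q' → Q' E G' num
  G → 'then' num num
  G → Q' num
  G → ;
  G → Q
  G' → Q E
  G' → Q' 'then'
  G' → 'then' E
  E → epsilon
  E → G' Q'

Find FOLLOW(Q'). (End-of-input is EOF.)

In C → num Q' C E: add FIRST(C E) = { 'then', num }.
In Q' → Q' E G' num: add FIRST(E G' num) = { 'then', ;, num }.
In G → Q' num: add FIRST(num) = { num }.
In G' → Q' 'then': add FIRST('then') = { 'then' }.
In E → G' Q': Q' is at the end, add FOLLOW(E) = { EOF, 'then', ;, num }.
Union: FOLLOW(Q') = { EOF, 'then', ;, num }.

{ EOF, 'then', ;, num }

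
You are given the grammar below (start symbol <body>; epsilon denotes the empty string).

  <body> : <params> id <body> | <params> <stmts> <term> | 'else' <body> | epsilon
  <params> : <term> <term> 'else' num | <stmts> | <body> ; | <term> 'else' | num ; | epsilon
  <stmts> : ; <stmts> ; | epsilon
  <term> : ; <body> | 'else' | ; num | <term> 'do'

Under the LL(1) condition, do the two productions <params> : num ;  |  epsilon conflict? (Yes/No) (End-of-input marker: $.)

No

FIRST(num ;) = { num } and FIRST(epsilon) = { epsilon }.
The second is nullable but FOLLOW(<params>) = { 'else', ;, id } is disjoint from FIRST of the first.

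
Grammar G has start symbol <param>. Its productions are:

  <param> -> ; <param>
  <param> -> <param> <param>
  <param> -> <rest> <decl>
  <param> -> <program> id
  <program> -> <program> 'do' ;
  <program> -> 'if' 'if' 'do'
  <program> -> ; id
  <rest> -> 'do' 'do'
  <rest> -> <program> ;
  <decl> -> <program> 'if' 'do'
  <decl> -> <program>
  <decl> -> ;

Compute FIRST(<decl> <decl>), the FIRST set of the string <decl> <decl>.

{ 'if', ; }

Add FIRST(<decl>) = { 'if', ; }; <decl> is not nullable, stop.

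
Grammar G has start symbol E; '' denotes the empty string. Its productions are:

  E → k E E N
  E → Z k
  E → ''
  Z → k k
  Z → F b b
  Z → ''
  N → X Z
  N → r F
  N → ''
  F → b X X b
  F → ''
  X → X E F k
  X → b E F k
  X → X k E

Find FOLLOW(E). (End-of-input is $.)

E is the start symbol, so $ ∈ FOLLOW(E).
In E → k E E N: add FIRST(E N)\{''} = { b, k, r }.
  Since E N is nullable, also add FOLLOW(E) = { $, b, k, r }.
In E → k E E N: add FIRST(N)\{''} = { b, r }.
  Since N is nullable, also add FOLLOW(E) = { $, b, k, r }.
In X → X E F k: add FIRST(F k) = { b, k }.
In X → b E F k: add FIRST(F k) = { b, k }.
In X → X k E: E is at the end, add FOLLOW(X) = { $, b, k, r }.
Union: FOLLOW(E) = { $, b, k, r }.

{ $, b, k, r }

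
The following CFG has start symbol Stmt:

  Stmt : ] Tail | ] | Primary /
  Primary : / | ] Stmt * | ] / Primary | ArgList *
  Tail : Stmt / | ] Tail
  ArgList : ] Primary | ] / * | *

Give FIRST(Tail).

From Tail : Stmt /: add FIRST(Stmt) = { *, /, ] }.
Tail : ] Tail contributes {]}.
Union: FIRST(Tail) = { *, /, ] }.

{ *, /, ] }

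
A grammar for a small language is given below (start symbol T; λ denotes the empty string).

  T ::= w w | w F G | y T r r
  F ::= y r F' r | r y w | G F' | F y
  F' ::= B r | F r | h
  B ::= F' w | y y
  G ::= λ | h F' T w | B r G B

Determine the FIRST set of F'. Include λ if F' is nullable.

From F' ::= B r: add FIRST(B) = { h, r, y }.
From F' ::= F r: add FIRST(F) = { h, r, y }.
F' ::= h contributes {h}.
Union: FIRST(F') = { h, r, y }.

{ h, r, y }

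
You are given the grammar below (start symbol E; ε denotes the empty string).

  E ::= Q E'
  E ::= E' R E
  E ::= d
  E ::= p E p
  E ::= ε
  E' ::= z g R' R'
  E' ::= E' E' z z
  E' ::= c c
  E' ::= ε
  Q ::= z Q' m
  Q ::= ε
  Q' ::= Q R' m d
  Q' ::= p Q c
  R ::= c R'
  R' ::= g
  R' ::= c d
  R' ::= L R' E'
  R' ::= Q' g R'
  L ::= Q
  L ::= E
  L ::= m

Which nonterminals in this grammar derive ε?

{ E, E', L, Q }

Directly nullable (have an ε-production): E, E', Q.
L ::= Q with every symbol nullable, so L is nullable.
No other nonterminal has a production whose RHS symbols are all nullable.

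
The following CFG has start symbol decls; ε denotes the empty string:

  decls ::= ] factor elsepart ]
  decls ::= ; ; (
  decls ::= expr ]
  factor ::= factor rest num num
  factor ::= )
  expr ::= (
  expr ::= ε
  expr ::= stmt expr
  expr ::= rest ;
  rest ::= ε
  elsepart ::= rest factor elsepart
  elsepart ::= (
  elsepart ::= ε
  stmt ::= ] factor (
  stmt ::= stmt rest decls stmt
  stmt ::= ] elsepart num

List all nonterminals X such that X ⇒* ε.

Directly nullable (have an ε-production): expr, rest, elsepart.
No other nonterminal has a production whose RHS symbols are all nullable.

{ elsepart, expr, rest }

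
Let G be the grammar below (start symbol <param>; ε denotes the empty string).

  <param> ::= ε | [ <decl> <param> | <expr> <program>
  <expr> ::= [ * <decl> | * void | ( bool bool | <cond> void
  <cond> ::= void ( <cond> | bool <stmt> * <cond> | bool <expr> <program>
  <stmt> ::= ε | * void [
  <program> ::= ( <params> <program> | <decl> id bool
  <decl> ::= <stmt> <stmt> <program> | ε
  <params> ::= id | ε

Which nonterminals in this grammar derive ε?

{ <decl>, <param>, <params>, <stmt> }

Directly nullable (have an ε-production): <param>, <stmt>, <decl>, <params>.
No other nonterminal has a production whose RHS symbols are all nullable.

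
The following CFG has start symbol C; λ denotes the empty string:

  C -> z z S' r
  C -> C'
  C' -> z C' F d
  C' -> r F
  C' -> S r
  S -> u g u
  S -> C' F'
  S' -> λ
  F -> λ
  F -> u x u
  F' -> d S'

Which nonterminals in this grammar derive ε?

{ F, S' }

Directly nullable (have an λ-production): S', F.
No other nonterminal has a production whose RHS symbols are all nullable.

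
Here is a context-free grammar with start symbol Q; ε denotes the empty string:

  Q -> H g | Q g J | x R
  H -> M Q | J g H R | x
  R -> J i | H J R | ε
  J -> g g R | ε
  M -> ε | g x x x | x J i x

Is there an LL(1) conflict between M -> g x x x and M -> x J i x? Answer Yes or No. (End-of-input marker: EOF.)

FIRST(g x x x) = { g } and FIRST(x J i x) = { x }.
The FIRST sets are disjoint and neither alternative is nullable — no conflict.

No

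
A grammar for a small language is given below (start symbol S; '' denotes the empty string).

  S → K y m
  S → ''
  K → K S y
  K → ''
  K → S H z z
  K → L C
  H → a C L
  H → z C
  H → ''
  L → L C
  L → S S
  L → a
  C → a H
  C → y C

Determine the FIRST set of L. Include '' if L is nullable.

From L → L C: L nullable, take FIRST(L) ∪ FIRST(C) = { a, y, z }.
From L → S S: S, S nullable, take FIRST(S) ∪ FIRST(S) = { a, y, z }; also '' since the whole RHS is nullable.
L → a contributes {a}.
Union: FIRST(L) = { a, y, z, '' }.

{ a, y, z, '' }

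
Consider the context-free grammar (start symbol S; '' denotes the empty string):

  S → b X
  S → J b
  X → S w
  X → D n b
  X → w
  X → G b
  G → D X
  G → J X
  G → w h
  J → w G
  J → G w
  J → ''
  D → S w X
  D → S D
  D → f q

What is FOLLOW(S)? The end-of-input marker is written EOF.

{ EOF, b, f, w }

S is the start symbol, so EOF ∈ FOLLOW(S).
In X → S w: add FIRST(w) = { w }.
In D → S w X: add FIRST(w X) = { w }.
In D → S D: add FIRST(D) = { b, f, w }.
Union: FOLLOW(S) = { EOF, b, f, w }.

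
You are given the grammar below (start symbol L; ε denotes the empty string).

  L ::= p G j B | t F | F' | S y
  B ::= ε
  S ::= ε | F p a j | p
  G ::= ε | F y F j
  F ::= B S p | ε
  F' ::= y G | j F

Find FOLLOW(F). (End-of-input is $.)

{ $, j, p, y }

In L ::= t F: F is at the end, add FOLLOW(L) = { $ }.
In S ::= F p a j: add FIRST(p a j) = { p }.
In G ::= F y F j: add FIRST(y F j) = { y }.
In G ::= F y F j: add FIRST(j) = { j }.
In F' ::= j F: F is at the end, add FOLLOW(F') = { $ }.
Union: FOLLOW(F) = { $, j, p, y }.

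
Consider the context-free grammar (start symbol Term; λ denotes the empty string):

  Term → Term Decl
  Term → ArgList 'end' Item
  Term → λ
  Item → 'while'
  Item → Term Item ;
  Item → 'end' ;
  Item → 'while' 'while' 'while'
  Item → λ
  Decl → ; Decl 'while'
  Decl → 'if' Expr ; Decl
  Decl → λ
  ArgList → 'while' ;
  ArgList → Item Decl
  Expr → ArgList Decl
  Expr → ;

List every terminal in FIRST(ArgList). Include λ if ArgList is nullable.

{ 'end', 'if', 'while', ;, λ }

ArgList → 'while' ; contributes {'while'}.
From ArgList → Item Decl: Item, Decl nullable, take FIRST(Item) ∪ FIRST(Decl) = { 'end', 'if', 'while', ; }; also λ since the whole RHS is nullable.
Union: FIRST(ArgList) = { 'end', 'if', 'while', ;, λ }.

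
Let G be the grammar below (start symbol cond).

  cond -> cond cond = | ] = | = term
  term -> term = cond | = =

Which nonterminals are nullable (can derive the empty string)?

{ } (none)

No nonterminal has an empty production or an RHS whose symbols are all nullable.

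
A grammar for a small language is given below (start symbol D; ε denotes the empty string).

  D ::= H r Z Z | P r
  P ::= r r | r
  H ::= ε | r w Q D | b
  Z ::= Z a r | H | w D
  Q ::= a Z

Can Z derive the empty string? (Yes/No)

Z ::= H and each of H is nullable, so Z ⇒* ε.

Yes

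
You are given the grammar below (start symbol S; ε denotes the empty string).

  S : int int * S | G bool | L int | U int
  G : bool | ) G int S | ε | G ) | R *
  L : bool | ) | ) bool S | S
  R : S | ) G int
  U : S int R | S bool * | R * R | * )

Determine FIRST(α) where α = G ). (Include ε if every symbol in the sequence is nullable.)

{ ), *, bool, int }

Add FIRST(G)\{ε} = { ), *, bool, int }; G is nullable, continue.
) is a terminal; add {)} and stop.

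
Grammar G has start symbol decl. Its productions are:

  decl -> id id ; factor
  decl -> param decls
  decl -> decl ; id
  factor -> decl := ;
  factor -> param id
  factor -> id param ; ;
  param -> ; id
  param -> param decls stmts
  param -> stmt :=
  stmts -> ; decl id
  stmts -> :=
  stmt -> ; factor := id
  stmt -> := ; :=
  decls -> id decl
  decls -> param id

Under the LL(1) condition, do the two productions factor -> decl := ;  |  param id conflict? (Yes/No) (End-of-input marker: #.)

FIRST(decl := ;) = { :=, ;, id } and FIRST(param id) = { :=, ; }.
Both contain :=, so the two alternatives are not disjoint — LL(1) conflict.

Yes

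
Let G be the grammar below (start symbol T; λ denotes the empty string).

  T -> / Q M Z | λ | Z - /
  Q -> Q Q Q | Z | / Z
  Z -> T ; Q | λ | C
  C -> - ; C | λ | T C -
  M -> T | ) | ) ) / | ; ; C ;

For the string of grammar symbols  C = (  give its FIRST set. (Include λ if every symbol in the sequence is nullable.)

Add FIRST(C)\{λ} = { -, /, ; }; C is nullable, continue.
= is a terminal; add {=} and stop.

{ -, /, ;, = }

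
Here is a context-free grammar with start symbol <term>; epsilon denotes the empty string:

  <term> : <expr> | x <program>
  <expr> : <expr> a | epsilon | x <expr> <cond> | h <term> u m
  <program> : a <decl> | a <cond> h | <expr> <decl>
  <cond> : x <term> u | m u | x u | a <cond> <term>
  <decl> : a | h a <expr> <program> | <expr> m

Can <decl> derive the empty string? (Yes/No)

Nullable nonterminals: <expr>, <term>.
No production of <decl> has an RHS whose symbols are all nullable, so <decl> is not nullable.

No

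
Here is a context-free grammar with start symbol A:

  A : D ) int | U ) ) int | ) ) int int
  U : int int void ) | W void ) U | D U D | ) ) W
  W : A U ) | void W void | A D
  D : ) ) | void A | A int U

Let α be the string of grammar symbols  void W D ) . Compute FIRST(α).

void is a terminal; add {void} and stop.

{ void }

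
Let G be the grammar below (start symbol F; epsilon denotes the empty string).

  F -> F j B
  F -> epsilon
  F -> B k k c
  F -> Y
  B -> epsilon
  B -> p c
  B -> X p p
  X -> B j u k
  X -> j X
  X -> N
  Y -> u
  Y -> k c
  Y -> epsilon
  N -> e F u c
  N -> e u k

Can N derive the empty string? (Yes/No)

Nullable nonterminals: B, F, Y.
No production of N has an RHS whose symbols are all nullable, so N is not nullable.

No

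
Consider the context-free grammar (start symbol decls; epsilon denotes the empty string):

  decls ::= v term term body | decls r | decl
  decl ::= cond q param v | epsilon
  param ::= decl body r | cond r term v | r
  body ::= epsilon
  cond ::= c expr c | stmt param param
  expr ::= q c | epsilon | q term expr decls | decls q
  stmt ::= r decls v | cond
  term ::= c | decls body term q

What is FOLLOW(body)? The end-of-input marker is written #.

{ #, c, q, r, v }

In decls ::= v term term body: body is at the end, add FOLLOW(decls) = { #, c, q, r, v }.
In param ::= decl body r: add FIRST(r) = { r }.
In term ::= decls body term q: add FIRST(term q) = { c, r, v }.
Union: FOLLOW(body) = { #, c, q, r, v }.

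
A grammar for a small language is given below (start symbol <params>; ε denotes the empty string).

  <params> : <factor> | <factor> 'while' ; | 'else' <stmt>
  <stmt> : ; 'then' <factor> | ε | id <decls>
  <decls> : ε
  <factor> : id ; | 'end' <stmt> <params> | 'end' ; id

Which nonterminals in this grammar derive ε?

Directly nullable (have an ε-production): <stmt>, <decls>.
No other nonterminal has a production whose RHS symbols are all nullable.

{ <decls>, <stmt> }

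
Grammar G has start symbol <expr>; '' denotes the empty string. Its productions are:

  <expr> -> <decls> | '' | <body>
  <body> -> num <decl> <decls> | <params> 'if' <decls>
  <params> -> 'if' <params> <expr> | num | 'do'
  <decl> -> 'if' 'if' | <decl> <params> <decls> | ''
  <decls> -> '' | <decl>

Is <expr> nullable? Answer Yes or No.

<expr> has an ''-production, so <expr> ⇒ ''.

Yes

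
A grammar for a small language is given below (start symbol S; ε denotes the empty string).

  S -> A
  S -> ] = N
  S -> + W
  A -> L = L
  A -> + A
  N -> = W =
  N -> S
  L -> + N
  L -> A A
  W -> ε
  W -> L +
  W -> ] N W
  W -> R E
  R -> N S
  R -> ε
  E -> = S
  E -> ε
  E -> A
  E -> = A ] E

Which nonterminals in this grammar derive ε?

{ E, R, W }

Directly nullable (have an ε-production): W, R, E.
No other nonterminal has a production whose RHS symbols are all nullable.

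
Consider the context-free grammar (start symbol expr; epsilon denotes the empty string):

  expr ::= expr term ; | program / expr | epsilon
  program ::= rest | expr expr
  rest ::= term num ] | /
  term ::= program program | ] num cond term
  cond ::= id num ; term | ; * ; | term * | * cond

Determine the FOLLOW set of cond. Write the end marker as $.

In term ::= ] num cond term: add FIRST(term)\{epsilon} = { /, ;, ], num }.
  Since term is nullable, also add FOLLOW(term) = { *, /, ;, ], num }.
In cond ::= * cond: cond is at the end, add FOLLOW(cond) = { *, /, ;, ], num }.
Union: FOLLOW(cond) = { *, /, ;, ], num }.

{ *, /, ;, ], num }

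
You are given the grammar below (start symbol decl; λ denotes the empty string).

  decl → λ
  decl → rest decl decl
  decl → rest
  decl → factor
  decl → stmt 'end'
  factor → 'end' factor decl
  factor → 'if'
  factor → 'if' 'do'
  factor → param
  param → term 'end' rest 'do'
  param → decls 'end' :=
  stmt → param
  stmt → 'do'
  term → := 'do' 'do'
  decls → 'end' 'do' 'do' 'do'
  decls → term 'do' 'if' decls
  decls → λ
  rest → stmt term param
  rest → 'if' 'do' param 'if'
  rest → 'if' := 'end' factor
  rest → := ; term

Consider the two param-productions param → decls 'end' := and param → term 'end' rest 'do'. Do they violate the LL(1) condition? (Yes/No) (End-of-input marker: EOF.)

Yes

FIRST(decls 'end' :=) = { 'end', := } and FIRST(term 'end' rest 'do') = { := }.
Both contain :=, so the two alternatives are not disjoint — LL(1) conflict.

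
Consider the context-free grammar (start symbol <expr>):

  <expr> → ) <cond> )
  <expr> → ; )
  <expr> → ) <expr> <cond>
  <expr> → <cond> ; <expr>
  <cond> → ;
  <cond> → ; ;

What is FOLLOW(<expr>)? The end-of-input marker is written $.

{ $, ; }

<expr> is the start symbol, so $ ∈ FOLLOW(<expr>).
In <expr> → ) <expr> <cond>: add FIRST(<cond>) = { ; }.
In <expr> → <cond> ; <expr>: <expr> is at the end, add FOLLOW(<expr>) = { $, ; }.
Union: FOLLOW(<expr>) = { $, ; }.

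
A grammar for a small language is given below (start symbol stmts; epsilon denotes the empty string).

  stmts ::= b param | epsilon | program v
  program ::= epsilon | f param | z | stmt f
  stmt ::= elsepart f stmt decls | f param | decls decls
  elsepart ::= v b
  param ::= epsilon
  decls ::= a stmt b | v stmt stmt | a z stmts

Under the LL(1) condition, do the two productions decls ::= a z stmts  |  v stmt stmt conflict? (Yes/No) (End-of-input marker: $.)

FIRST(a z stmts) = { a } and FIRST(v stmt stmt) = { v }.
The FIRST sets are disjoint and neither alternative is nullable — no conflict.

No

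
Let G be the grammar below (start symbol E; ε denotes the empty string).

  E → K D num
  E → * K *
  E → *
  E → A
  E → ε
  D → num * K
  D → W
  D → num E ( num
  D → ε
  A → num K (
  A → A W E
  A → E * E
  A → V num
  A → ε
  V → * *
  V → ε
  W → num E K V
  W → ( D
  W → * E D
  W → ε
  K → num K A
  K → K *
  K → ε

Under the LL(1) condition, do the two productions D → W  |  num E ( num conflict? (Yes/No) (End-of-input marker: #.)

Yes

FIRST(W) = { (, *, num, ε } and FIRST(num E ( num) = { num }.
Both contain num, so the two alternatives are not disjoint — LL(1) conflict.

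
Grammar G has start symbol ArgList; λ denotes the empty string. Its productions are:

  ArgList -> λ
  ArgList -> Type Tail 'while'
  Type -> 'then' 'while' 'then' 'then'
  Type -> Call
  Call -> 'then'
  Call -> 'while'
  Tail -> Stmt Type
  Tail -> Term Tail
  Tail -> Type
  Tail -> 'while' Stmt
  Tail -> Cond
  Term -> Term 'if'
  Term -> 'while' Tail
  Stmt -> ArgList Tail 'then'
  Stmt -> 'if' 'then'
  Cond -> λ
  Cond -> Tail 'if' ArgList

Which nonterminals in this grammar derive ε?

{ ArgList, Cond, Tail }

Directly nullable (have an λ-production): ArgList, Cond.
Tail -> Cond with every symbol nullable, so Tail is nullable.
No other nonterminal has a production whose RHS symbols are all nullable.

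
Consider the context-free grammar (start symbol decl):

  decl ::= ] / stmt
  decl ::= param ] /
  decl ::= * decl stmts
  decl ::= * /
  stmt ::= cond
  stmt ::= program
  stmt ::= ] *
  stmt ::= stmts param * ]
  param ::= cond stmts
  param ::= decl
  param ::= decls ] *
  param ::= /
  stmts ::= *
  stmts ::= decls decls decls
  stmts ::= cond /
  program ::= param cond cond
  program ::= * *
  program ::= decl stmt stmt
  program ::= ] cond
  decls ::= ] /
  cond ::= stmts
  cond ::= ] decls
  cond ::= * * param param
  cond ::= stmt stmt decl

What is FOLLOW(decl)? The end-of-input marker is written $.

{ $, *, /, ] }

decl is the start symbol, so $ ∈ FOLLOW(decl).
In decl ::= * decl stmts: add FIRST(stmts) = { *, /, ] }.
In param ::= decl: decl is at the end, add FOLLOW(param) = { $, *, /, ] }.
In program ::= decl stmt stmt: add FIRST(stmt stmt) = { *, /, ] }.
In cond ::= stmt stmt decl: decl is at the end, add FOLLOW(cond) = { $, *, /, ] }.
Union: FOLLOW(decl) = { $, *, /, ] }.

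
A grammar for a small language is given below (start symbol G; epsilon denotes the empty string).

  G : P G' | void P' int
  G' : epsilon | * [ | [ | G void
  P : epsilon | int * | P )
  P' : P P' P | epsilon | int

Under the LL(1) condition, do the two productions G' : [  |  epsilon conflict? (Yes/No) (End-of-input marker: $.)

FIRST([) = { [ } and FIRST(epsilon) = { epsilon }.
The second is nullable but FOLLOW(G') = { $, void } is disjoint from FIRST of the first.

No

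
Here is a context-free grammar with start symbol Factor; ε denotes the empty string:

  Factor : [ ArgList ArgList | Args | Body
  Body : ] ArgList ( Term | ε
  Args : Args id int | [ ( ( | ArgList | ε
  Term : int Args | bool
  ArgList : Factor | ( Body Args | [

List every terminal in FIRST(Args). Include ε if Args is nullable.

{ (, [, ], id, ε }

From Args : Args id int: Args nullable, take FIRST(Args) ∪ {id} = { (, [, ], id }.
Args : [ ( ( contributes {[}.
From Args : ArgList: add FIRST(ArgList) = { (, [, ], id, ε } (including ε since ArgList is nullable).
Args : ε contributes ε.
Union: FIRST(Args) = { (, [, ], id, ε }.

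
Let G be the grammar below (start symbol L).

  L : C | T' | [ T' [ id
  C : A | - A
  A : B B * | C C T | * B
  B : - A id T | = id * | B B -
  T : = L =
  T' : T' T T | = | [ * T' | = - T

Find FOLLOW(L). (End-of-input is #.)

L is the start symbol, so # ∈ FOLLOW(L).
In T : = L =: add FIRST(=) = { = }.
Union: FOLLOW(L) = { #, = }.

{ #, = }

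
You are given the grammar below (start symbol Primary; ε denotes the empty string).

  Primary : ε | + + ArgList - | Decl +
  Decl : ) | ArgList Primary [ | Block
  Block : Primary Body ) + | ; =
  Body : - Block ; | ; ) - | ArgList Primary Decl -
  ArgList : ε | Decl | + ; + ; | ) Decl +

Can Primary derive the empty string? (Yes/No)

Yes

Primary has an ε-production, so Primary ⇒ ε.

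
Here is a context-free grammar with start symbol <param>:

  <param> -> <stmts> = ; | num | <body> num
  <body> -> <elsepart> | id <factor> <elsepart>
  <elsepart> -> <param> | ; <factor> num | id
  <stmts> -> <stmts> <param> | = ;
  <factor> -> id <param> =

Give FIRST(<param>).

{ ;, =, id, num }

From <param> -> <stmts> = ;: add FIRST(<stmts>) = { = }.
<param> -> num contributes {num}.
From <param> -> <body> num: add FIRST(<body>) = { ;, =, id, num }.
Union: FIRST(<param>) = { ;, =, id, num }.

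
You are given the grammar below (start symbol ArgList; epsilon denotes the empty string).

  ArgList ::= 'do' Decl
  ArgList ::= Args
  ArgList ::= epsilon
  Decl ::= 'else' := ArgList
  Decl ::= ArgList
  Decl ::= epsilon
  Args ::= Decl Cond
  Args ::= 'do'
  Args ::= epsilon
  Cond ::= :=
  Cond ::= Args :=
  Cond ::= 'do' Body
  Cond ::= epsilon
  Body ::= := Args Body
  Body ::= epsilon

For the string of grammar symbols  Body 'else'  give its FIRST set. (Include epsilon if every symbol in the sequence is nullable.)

Add FIRST(Body)\{epsilon} = { := }; Body is nullable, continue.
'else' is a terminal; add {'else'} and stop.

{ 'else', := }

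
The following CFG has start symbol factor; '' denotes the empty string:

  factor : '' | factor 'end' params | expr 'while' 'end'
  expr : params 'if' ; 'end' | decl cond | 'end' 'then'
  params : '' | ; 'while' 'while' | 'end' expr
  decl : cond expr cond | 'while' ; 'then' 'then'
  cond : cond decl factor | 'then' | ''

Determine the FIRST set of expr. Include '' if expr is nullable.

{ 'end', 'if', 'then', 'while', ; }

From expr : params 'if' ; 'end': params nullable, take FIRST(params) ∪ {'if'} = { 'end', 'if', ; }.
From expr : decl cond: add FIRST(decl) = { 'end', 'if', 'then', 'while', ; }.
expr : 'end' 'then' contributes {'end'}.
Union: FIRST(expr) = { 'end', 'if', 'then', 'while', ; }.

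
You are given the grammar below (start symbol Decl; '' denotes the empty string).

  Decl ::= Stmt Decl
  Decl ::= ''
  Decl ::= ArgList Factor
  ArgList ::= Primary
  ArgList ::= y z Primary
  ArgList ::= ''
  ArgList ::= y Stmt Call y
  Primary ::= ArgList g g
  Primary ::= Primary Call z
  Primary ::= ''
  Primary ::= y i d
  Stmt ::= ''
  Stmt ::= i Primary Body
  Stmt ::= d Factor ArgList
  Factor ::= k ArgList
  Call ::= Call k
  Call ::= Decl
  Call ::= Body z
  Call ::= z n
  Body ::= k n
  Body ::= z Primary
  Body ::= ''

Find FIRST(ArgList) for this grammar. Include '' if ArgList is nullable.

From ArgList ::= Primary: add FIRST(Primary) = { d, g, i, k, y, z, '' } (including '' since Primary is nullable).
ArgList ::= y z Primary contributes {y}.
ArgList ::= '' contributes ''.
ArgList ::= y Stmt Call y contributes {y}.
Union: FIRST(ArgList) = { d, g, i, k, y, z, '' }.

{ d, g, i, k, y, z, '' }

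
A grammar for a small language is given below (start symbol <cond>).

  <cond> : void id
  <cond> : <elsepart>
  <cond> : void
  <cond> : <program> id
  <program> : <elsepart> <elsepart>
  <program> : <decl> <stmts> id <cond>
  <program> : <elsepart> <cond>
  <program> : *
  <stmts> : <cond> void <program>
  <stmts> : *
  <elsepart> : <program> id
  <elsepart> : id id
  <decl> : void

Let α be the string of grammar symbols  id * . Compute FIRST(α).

{ id }

id is a terminal; add {id} and stop.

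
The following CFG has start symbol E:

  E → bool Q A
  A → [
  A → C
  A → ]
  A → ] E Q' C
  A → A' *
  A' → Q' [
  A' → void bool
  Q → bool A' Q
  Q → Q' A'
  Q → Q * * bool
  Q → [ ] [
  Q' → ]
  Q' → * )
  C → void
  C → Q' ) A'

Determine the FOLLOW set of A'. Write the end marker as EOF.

{ EOF, *, [, ], bool, void }

In A → A' *: add FIRST(*) = { * }.
In Q → bool A' Q: add FIRST(Q) = { *, [, ], bool }.
In Q → Q' A': A' is at the end, add FOLLOW(Q) = { *, [, ], void }.
In C → Q' ) A': A' is at the end, add FOLLOW(C) = { EOF, *, ] }.
Union: FOLLOW(A') = { EOF, *, [, ], bool, void }.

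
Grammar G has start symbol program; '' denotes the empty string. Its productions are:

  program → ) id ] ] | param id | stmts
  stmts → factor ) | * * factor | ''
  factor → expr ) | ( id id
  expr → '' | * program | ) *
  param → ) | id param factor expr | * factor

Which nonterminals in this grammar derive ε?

{ expr, program, stmts }

Directly nullable (have an ''-production): stmts, expr.
program → stmts with every symbol nullable, so program is nullable.
No other nonterminal has a production whose RHS symbols are all nullable.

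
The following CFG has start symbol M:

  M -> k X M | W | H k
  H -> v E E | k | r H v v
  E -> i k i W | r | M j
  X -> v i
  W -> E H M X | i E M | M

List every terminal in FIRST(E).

{ i, k, r, v }

E -> i k i W contributes {i}.
E -> r contributes {r}.
From E -> M j: add FIRST(M) = { i, k, r, v }.
Union: FIRST(E) = { i, k, r, v }.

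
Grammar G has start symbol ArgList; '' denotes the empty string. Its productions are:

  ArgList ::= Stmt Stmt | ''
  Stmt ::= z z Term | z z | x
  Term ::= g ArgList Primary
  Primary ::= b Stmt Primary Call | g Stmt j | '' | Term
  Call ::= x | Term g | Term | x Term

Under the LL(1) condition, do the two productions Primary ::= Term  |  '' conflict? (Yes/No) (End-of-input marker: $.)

Yes

FIRST(Term) = { g } and FIRST('') = { '' }.
The second alternative is nullable and FOLLOW(Primary) = { $, b, g, j, x, z } shares g with FIRST of the first — conflict.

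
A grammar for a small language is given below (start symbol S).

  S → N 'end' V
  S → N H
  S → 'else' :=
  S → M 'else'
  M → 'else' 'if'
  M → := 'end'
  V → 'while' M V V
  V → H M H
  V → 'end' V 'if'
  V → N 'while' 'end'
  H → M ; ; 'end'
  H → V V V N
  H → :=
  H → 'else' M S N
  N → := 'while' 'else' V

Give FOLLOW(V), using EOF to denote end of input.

{ EOF, 'else', 'end', 'if', 'while', := }

In S → N 'end' V: V is at the end, add FOLLOW(S) = { EOF, := }.
In V → 'while' M V V: add FIRST(V) = { 'else', 'end', 'while', := }.
In V → 'while' M V V: V is at the end, add FOLLOW(V) = { EOF, 'else', 'end', 'if', 'while', := }.
In V → 'end' V 'if': add FIRST('if') = { 'if' }.
In H → V V V N: add FIRST(V V N) = { 'else', 'end', 'while', := }.
In H → V V V N: add FIRST(V N) = { 'else', 'end', 'while', := }.
In H → V V V N: add FIRST(N) = { := }.
In N → := 'while' 'else' V: V is at the end, add FOLLOW(N) = { EOF, 'else', 'end', 'if', 'while', := }.
Union: FOLLOW(V) = { EOF, 'else', 'end', 'if', 'while', := }.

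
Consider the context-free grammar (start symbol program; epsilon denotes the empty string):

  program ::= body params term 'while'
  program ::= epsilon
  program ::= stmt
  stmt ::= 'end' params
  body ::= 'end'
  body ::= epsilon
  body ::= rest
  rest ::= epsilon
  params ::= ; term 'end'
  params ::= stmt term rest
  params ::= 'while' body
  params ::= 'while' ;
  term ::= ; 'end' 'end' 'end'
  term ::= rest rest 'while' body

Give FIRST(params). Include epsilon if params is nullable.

params ::= ; term 'end' contributes {;}.
From params ::= stmt term rest: add FIRST(stmt) = { 'end' }.
params ::= 'while' body contributes {'while'}.
params ::= 'while' ; contributes {'while'}.
Union: FIRST(params) = { 'end', 'while', ; }.

{ 'end', 'while', ; }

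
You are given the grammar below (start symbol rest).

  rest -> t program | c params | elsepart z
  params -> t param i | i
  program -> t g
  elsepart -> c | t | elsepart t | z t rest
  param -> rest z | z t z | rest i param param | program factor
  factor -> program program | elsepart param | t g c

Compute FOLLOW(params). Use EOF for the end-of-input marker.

In rest -> c params: params is at the end, add FOLLOW(rest) = { EOF, c, i, t, z }.
Union: FOLLOW(params) = { EOF, c, i, t, z }.

{ EOF, c, i, t, z }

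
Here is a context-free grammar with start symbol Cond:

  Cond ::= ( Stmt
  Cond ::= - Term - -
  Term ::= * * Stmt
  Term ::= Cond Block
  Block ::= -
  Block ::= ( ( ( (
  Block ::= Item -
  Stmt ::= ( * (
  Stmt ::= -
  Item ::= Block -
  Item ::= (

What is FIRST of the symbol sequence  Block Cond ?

Add FIRST(Block) = { (, - }; Block is not nullable, stop.

{ (, - }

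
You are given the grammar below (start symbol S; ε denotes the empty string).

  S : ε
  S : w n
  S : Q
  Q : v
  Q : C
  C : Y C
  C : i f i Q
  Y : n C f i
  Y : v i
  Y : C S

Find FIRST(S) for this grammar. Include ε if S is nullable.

{ i, n, v, w, ε }

S : ε contributes ε.
S : w n contributes {w}.
From S : Q: add FIRST(Q) = { i, n, v }.
Union: FIRST(S) = { i, n, v, w, ε }.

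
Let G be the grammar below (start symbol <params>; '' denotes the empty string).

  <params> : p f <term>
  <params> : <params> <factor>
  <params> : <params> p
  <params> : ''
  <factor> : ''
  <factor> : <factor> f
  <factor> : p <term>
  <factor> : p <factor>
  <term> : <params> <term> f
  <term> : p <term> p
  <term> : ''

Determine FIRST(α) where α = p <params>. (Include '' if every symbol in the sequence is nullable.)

p is a terminal; add {p} and stop.

{ p }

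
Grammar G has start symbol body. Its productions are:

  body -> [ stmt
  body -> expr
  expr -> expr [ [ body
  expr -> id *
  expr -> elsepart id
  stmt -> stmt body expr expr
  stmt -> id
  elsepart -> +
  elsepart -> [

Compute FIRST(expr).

From expr -> expr [ [ body: add FIRST(expr) = { +, [, id }.
expr -> id * contributes {id}.
From expr -> elsepart id: add FIRST(elsepart) = { +, [ }.
Union: FIRST(expr) = { +, [, id }.

{ +, [, id }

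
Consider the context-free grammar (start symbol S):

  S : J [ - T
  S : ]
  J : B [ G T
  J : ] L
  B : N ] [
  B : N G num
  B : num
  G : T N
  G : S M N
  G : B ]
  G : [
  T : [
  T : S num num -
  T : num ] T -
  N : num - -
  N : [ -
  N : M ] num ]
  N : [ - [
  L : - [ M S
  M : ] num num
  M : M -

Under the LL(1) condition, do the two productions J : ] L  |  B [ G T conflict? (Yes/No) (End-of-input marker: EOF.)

Yes

FIRST(] L) = { ] } and FIRST(B [ G T) = { [, ], num }.
Both contain ], so the two alternatives are not disjoint — LL(1) conflict.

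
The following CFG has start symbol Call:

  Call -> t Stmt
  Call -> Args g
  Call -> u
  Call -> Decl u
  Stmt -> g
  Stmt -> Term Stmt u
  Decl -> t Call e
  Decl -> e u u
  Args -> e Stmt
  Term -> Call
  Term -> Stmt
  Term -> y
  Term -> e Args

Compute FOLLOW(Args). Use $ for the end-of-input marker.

In Call -> Args g: add FIRST(g) = { g }.
In Term -> e Args: Args is at the end, add FOLLOW(Term) = { e, g, t, u, y }.
Union: FOLLOW(Args) = { e, g, t, u, y }.

{ e, g, t, u, y }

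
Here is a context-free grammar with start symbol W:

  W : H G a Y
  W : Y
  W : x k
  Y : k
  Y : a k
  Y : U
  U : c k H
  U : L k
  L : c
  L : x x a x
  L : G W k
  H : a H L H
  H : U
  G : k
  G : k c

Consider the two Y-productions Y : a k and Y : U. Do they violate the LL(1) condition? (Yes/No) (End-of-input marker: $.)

FIRST(a k) = { a } and FIRST(U) = { c, k, x }.
The FIRST sets are disjoint and neither alternative is nullable — no conflict.

No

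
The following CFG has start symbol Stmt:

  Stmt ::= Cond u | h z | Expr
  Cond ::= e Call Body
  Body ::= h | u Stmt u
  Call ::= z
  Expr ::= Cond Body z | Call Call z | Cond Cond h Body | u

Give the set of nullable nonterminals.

No nonterminal has an empty production or an RHS whose symbols are all nullable.

{ } (none)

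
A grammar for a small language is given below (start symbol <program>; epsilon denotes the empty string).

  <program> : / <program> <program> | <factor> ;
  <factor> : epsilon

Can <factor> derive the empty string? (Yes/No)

Yes

<factor> has an epsilon-production, so <factor> ⇒ epsilon.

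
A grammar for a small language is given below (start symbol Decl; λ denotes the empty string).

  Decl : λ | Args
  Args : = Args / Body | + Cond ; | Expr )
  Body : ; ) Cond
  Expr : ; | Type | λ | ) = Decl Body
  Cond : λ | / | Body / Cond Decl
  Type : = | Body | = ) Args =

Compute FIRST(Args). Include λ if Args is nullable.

{ ), +, ;, = }

Args : = Args / Body contributes {=}.
Args : + Cond ; contributes {+}.
From Args : Expr ): Expr nullable, take FIRST(Expr) ∪ {)} = { ), ;, = }.
Union: FIRST(Args) = { ), +, ;, = }.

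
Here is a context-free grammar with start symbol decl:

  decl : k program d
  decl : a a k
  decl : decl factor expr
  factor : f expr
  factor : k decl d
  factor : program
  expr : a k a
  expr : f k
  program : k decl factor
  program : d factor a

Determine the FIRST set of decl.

decl : k program d contributes {k}.
decl : a a k contributes {a}.
From decl : decl factor expr: add FIRST(decl) = { a, k }.
Union: FIRST(decl) = { a, k }.

{ a, k }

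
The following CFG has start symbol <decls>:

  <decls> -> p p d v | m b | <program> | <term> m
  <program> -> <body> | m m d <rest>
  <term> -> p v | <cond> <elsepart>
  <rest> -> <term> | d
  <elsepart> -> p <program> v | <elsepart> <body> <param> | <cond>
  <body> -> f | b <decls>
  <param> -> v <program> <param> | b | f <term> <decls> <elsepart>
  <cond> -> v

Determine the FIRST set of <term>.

<term> -> p v contributes {p}.
From <term> -> <cond> <elsepart>: add FIRST(<cond>) = { v }.
Union: FIRST(<term>) = { p, v }.

{ p, v }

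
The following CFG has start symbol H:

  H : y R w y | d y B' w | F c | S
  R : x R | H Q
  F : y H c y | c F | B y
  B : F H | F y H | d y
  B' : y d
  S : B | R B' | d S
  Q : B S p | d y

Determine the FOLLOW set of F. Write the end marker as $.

{ c, d, x, y }

In H : F c: add FIRST(c) = { c }.
In F : c F: F is at the end, add FOLLOW(F) = { c, d, x, y }.
In B : F H: add FIRST(H) = { c, d, x, y }.
In B : F y H: add FIRST(y H) = { y }.
Union: FOLLOW(F) = { c, d, x, y }.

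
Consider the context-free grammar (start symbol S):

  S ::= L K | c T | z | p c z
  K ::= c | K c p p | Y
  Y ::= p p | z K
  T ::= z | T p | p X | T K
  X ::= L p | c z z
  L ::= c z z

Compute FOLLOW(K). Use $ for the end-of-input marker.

{ $, c, p, z }

In S ::= L K: K is at the end, add FOLLOW(S) = { $ }.
In K ::= K c p p: add FIRST(c p p) = { c }.
In Y ::= z K: K is at the end, add FOLLOW(Y) = { $, c, p, z }.
In T ::= T K: K is at the end, add FOLLOW(T) = { $, c, p, z }.
Union: FOLLOW(K) = { $, c, p, z }.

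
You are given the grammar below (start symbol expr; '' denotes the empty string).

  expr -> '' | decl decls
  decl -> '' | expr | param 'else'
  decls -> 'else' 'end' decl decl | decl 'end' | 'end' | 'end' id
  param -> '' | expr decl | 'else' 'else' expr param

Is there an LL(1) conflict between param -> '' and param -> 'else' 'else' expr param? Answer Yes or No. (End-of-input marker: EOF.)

FIRST('') = { '' } and FIRST('else' 'else' expr param) = { 'else' }.
The first alternative is nullable and FOLLOW(param) = { 'else' } shares 'else' with FIRST of the second — conflict.

Yes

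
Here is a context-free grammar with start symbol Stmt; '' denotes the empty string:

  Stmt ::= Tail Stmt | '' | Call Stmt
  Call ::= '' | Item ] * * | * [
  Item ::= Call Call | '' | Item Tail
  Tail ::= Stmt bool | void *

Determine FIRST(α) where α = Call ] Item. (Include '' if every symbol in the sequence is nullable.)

{ *, ], bool, void }

Add FIRST(Call)\{''} = { *, ], bool, void }; Call is nullable, continue.
] is a terminal; add {]} and stop.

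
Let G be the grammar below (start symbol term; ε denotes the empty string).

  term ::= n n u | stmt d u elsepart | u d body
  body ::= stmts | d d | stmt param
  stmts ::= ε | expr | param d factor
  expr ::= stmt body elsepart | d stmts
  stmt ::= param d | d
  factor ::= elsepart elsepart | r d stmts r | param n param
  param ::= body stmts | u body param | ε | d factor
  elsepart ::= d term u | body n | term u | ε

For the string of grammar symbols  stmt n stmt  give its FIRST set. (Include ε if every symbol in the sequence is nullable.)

Add FIRST(stmt) = { d, u }; stmt is not nullable, stop.

{ d, u }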